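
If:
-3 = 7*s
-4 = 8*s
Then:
No Solution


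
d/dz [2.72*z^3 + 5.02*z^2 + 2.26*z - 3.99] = 8.16*z^2 + 10.04*z + 2.26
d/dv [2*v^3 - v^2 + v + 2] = 6*v^2 - 2*v + 1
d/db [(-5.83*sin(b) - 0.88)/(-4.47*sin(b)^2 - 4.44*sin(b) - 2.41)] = (-26.0601*sin(b)^2 - 7.8672*sin(b) + 10.1431)*cos(b)/(19.9809*sin(b)^4 + 39.6936*sin(b)^3 + 41.259*sin(b)^2 + 21.4008*sin(b) + 5.8081)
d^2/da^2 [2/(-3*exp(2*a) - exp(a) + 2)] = 2*(-2*(6*exp(a) + 1)^2*exp(a) + (12*exp(a) + 1)*(3*exp(2*a) + exp(a) - 2))*exp(a)/(3*exp(2*a) + exp(a) - 2)^3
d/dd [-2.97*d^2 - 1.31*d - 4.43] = -5.94*d - 1.31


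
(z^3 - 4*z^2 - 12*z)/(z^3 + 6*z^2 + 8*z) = (z - 6)/(z + 4)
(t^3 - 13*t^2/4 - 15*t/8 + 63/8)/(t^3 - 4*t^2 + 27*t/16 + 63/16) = 2*(2*t + 3)/(4*t + 3)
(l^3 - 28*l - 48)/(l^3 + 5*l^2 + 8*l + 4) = (l^2 - 2*l - 24)/(l^2 + 3*l + 2)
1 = 1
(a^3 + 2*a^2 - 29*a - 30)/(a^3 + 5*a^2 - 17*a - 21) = (a^2 + a - 30)/(a^2 + 4*a - 21)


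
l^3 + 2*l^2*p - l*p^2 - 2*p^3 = (l - p)*(l + p)*(l + 2*p)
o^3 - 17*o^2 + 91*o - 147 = (o - 7)^2*(o - 3)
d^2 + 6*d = d*(d + 6)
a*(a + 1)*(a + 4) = a^3 + 5*a^2 + 4*a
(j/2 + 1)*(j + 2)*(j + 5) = j^3/2 + 9*j^2/2 + 12*j + 10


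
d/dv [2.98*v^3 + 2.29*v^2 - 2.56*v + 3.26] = 8.94*v^2 + 4.58*v - 2.56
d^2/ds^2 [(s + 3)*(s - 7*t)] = 2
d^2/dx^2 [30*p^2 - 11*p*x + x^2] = 2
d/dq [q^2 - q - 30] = 2*q - 1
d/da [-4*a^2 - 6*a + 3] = -8*a - 6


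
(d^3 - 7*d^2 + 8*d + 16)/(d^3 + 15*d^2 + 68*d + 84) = (d^3 - 7*d^2 + 8*d + 16)/(d^3 + 15*d^2 + 68*d + 84)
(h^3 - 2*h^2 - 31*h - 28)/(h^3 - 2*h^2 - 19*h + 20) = (h^2 - 6*h - 7)/(h^2 - 6*h + 5)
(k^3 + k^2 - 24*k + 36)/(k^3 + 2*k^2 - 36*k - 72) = (k^2 - 5*k + 6)/(k^2 - 4*k - 12)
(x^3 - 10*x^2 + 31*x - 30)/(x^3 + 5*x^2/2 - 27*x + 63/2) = 2*(x^2 - 7*x + 10)/(2*x^2 + 11*x - 21)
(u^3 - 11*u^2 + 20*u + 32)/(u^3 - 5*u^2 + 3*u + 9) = (u^2 - 12*u + 32)/(u^2 - 6*u + 9)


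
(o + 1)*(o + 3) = o^2 + 4*o + 3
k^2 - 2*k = k*(k - 2)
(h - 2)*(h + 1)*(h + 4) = h^3 + 3*h^2 - 6*h - 8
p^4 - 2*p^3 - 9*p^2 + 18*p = p*(p - 3)*(p - 2)*(p + 3)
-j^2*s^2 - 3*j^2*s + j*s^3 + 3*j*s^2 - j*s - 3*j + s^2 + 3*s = (-j + s)*(s + 3)*(j*s + 1)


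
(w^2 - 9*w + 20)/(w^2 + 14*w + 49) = (w^2 - 9*w + 20)/(w^2 + 14*w + 49)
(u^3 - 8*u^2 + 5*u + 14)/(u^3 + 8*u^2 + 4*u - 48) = (u^2 - 6*u - 7)/(u^2 + 10*u + 24)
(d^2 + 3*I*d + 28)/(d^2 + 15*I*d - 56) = (d - 4*I)/(d + 8*I)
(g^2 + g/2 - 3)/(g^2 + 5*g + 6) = (g - 3/2)/(g + 3)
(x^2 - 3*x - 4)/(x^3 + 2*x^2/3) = 3*(x^2 - 3*x - 4)/(x^2*(3*x + 2))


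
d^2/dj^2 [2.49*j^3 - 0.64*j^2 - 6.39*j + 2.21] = 14.94*j - 1.28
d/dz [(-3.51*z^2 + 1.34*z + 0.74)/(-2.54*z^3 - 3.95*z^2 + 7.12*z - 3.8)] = (-8.9154*z^4 + 6.8072*z^3 - 14.0594*z^2 + 32.522*z - 10.3608)/(6.4516*z^6 + 20.066*z^5 - 20.5671*z^4 - 36.944*z^3 + 80.7144*z^2 - 54.112*z + 14.44)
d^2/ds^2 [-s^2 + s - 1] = -2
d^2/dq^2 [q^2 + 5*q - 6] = 2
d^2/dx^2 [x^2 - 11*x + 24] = 2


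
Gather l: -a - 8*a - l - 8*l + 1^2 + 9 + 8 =-9*a - 9*l + 18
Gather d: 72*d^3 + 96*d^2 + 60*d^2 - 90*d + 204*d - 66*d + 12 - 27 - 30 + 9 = 72*d^3 + 156*d^2 + 48*d - 36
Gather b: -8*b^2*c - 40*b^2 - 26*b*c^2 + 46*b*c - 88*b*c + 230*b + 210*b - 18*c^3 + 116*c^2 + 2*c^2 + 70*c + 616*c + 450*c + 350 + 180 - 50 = b^2*(-8*c - 40) + b*(-26*c^2 - 42*c + 440) - 18*c^3 + 118*c^2 + 1136*c + 480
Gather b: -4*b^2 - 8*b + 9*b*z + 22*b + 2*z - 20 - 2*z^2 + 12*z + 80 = -4*b^2 + b*(9*z + 14) - 2*z^2 + 14*z + 60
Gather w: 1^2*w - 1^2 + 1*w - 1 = 2*w - 2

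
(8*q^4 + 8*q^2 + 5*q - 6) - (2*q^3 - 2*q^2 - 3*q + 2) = 8*q^4 - 2*q^3 + 10*q^2 + 8*q - 8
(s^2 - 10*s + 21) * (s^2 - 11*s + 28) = s^4 - 21*s^3 + 159*s^2 - 511*s + 588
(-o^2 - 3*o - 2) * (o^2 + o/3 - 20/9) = -o^4 - 10*o^3/3 - 7*o^2/9 + 6*o + 40/9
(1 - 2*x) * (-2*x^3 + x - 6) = 4*x^4 - 2*x^3 - 2*x^2 + 13*x - 6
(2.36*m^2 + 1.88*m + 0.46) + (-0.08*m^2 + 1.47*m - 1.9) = 2.28*m^2 + 3.35*m - 1.44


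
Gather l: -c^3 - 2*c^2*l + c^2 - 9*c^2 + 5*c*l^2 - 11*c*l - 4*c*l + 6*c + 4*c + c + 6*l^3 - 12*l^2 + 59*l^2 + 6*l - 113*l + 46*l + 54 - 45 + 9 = -c^3 - 8*c^2 + 11*c + 6*l^3 + l^2*(5*c + 47) + l*(-2*c^2 - 15*c - 61) + 18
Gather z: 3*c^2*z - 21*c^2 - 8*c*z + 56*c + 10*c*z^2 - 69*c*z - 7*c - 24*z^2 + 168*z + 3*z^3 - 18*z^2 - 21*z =-21*c^2 + 49*c + 3*z^3 + z^2*(10*c - 42) + z*(3*c^2 - 77*c + 147)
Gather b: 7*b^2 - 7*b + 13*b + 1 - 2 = 7*b^2 + 6*b - 1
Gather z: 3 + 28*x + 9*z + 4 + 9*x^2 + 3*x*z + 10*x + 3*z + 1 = 9*x^2 + 38*x + z*(3*x + 12) + 8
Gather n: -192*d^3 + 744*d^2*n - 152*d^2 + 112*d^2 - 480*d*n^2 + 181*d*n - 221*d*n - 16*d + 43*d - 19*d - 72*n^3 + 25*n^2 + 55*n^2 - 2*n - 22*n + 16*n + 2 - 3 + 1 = -192*d^3 - 40*d^2 + 8*d - 72*n^3 + n^2*(80 - 480*d) + n*(744*d^2 - 40*d - 8)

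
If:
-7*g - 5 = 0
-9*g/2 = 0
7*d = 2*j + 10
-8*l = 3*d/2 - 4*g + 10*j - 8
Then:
No Solution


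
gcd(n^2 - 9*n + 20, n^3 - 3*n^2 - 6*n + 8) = n - 4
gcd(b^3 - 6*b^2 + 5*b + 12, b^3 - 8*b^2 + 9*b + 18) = b^2 - 2*b - 3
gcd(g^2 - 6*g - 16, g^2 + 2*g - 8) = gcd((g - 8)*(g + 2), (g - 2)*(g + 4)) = 1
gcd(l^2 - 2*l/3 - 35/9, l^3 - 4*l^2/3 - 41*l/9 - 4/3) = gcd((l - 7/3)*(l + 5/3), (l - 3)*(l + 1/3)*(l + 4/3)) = 1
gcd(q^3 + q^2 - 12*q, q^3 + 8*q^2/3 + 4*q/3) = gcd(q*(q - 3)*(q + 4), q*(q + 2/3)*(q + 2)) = q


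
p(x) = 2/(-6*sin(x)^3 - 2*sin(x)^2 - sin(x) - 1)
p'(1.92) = -0.19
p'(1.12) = 0.27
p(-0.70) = 4.78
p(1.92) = -0.23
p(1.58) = -0.20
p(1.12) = -0.25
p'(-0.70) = 51.51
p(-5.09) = -0.24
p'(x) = 2*(18*sin(x)^2*cos(x) + 4*sin(x)*cos(x) + cos(x))/(-6*sin(x)^3 - 2*sin(x)^2 - sin(x) - 1)^2 = 2*(18*sin(x)^2 + 4*sin(x) + 1)*cos(x)/(6*sin(x)^3 + 2*sin(x)^2 + sin(x) + 1)^2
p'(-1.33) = 0.52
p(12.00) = -17.80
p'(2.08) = -0.33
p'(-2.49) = -188.83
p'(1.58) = -0.00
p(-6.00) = -1.28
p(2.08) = -0.27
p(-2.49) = 9.56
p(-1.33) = 0.56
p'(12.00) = 539.76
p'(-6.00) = 2.76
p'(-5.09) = 0.21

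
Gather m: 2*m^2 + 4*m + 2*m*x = 2*m^2 + m*(2*x + 4)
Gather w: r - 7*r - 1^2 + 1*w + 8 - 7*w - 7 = -6*r - 6*w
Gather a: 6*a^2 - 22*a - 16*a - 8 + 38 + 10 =6*a^2 - 38*a + 40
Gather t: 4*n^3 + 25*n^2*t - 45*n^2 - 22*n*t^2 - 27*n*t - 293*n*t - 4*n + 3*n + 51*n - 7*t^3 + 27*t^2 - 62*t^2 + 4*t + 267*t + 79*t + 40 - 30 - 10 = 4*n^3 - 45*n^2 + 50*n - 7*t^3 + t^2*(-22*n - 35) + t*(25*n^2 - 320*n + 350)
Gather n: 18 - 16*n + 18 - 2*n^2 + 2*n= -2*n^2 - 14*n + 36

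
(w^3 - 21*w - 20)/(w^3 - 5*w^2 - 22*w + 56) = (w^2 - 4*w - 5)/(w^2 - 9*w + 14)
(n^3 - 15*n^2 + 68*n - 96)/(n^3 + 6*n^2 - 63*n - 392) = (n^2 - 7*n + 12)/(n^2 + 14*n + 49)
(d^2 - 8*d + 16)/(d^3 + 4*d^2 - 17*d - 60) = (d - 4)/(d^2 + 8*d + 15)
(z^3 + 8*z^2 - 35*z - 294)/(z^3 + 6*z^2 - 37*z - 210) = (z + 7)/(z + 5)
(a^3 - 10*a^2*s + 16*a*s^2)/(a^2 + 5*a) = (a^2 - 10*a*s + 16*s^2)/(a + 5)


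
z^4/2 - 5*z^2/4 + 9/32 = (z/2 + 1/4)*(z - 3/2)*(z - 1/2)*(z + 3/2)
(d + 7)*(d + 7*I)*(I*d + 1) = I*d^3 - 6*d^2 + 7*I*d^2 - 42*d + 7*I*d + 49*I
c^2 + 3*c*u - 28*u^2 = (c - 4*u)*(c + 7*u)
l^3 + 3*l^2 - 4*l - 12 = (l - 2)*(l + 2)*(l + 3)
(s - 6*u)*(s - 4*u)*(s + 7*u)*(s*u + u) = s^4*u - 3*s^3*u^2 + s^3*u - 46*s^2*u^3 - 3*s^2*u^2 + 168*s*u^4 - 46*s*u^3 + 168*u^4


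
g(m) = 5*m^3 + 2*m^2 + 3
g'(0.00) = 0.00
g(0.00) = 3.00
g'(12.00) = 2208.00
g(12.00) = 8931.00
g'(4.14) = 273.65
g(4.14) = 392.07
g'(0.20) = 1.40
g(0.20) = 3.12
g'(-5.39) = 414.22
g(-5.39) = -721.85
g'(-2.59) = 90.26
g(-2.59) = -70.45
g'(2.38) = 94.49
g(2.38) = 81.74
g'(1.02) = 19.69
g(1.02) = 10.39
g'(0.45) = 4.84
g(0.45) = 3.86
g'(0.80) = 12.80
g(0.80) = 6.84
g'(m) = 15*m^2 + 4*m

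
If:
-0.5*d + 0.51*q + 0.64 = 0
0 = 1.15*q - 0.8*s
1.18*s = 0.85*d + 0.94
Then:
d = 3.77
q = 2.45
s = 3.52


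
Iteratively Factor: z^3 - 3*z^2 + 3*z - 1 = (z - 1)*(z^2 - 2*z + 1) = (z - 1)^2*(z - 1)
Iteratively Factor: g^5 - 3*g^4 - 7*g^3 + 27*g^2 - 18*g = (g + 3)*(g^4 - 6*g^3 + 11*g^2 - 6*g) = g*(g + 3)*(g^3 - 6*g^2 + 11*g - 6) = g*(g - 3)*(g + 3)*(g^2 - 3*g + 2) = g*(g - 3)*(g - 1)*(g + 3)*(g - 2)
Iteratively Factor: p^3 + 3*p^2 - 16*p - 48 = (p + 4)*(p^2 - p - 12) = (p - 4)*(p + 4)*(p + 3)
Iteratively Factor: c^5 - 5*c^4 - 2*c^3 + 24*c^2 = (c - 4)*(c^4 - c^3 - 6*c^2) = (c - 4)*(c + 2)*(c^3 - 3*c^2) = c*(c - 4)*(c + 2)*(c^2 - 3*c) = c^2*(c - 4)*(c + 2)*(c - 3)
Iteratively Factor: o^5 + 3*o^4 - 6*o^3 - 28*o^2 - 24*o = (o)*(o^4 + 3*o^3 - 6*o^2 - 28*o - 24) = o*(o + 2)*(o^3 + o^2 - 8*o - 12) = o*(o + 2)^2*(o^2 - o - 6) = o*(o - 3)*(o + 2)^2*(o + 2)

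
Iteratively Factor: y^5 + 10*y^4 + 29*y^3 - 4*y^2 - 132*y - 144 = (y + 3)*(y^4 + 7*y^3 + 8*y^2 - 28*y - 48) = (y + 3)^2*(y^3 + 4*y^2 - 4*y - 16) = (y + 2)*(y + 3)^2*(y^2 + 2*y - 8) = (y + 2)*(y + 3)^2*(y + 4)*(y - 2)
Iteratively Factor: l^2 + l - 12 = (l - 3)*(l + 4)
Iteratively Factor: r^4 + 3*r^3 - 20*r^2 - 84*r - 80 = (r + 2)*(r^3 + r^2 - 22*r - 40) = (r - 5)*(r + 2)*(r^2 + 6*r + 8) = (r - 5)*(r + 2)*(r + 4)*(r + 2)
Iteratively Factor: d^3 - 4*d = (d - 2)*(d^2 + 2*d) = d*(d - 2)*(d + 2)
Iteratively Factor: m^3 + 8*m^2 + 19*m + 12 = (m + 3)*(m^2 + 5*m + 4) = (m + 3)*(m + 4)*(m + 1)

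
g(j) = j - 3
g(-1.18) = -4.18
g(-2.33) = -5.33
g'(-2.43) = 1.00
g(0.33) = -2.67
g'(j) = 1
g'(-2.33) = 1.00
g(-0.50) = -3.50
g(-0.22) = -3.22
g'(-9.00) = 1.00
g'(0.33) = 1.00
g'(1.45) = 1.00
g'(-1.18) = 1.00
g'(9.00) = 1.00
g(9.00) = 6.00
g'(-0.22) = 1.00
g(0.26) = -2.74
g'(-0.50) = 1.00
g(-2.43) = -5.43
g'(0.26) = 1.00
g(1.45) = -1.55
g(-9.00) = -12.00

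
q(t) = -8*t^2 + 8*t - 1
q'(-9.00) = 152.00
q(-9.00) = -721.00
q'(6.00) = -88.00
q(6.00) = -241.00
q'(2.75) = -36.00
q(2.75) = -39.50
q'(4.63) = -66.08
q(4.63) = -135.46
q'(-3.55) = 64.80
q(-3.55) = -130.22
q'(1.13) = -10.08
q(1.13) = -2.18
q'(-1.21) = 27.36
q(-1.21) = -22.39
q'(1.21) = -11.36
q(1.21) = -3.03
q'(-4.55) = 80.80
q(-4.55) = -203.02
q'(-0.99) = 23.84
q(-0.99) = -16.76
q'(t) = 8 - 16*t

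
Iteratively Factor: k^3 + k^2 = (k + 1)*(k^2) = k*(k + 1)*(k)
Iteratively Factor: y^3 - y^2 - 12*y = (y - 4)*(y^2 + 3*y) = (y - 4)*(y + 3)*(y)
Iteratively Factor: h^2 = (h)*(h)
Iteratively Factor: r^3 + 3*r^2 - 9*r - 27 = (r - 3)*(r^2 + 6*r + 9) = (r - 3)*(r + 3)*(r + 3)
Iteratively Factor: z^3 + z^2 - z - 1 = (z - 1)*(z^2 + 2*z + 1) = (z - 1)*(z + 1)*(z + 1)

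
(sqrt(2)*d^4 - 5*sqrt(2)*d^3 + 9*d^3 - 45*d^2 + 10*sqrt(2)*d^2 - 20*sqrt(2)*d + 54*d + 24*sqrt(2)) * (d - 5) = sqrt(2)*d^5 - 10*sqrt(2)*d^4 + 9*d^4 - 90*d^3 + 35*sqrt(2)*d^3 - 70*sqrt(2)*d^2 + 279*d^2 - 270*d + 124*sqrt(2)*d - 120*sqrt(2)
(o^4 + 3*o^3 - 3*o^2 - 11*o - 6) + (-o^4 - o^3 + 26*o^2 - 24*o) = 2*o^3 + 23*o^2 - 35*o - 6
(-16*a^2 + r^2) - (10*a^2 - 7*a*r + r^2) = -26*a^2 + 7*a*r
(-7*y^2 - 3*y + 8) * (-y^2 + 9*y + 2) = 7*y^4 - 60*y^3 - 49*y^2 + 66*y + 16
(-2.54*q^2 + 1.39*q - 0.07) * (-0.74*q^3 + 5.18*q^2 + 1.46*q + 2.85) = 1.8796*q^5 - 14.1858*q^4 + 3.5436*q^3 - 5.5722*q^2 + 3.8593*q - 0.1995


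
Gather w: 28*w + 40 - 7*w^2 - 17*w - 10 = -7*w^2 + 11*w + 30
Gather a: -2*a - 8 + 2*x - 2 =-2*a + 2*x - 10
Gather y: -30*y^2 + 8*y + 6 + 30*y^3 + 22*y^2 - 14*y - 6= 30*y^3 - 8*y^2 - 6*y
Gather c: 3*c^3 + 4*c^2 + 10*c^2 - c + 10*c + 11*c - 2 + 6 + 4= 3*c^3 + 14*c^2 + 20*c + 8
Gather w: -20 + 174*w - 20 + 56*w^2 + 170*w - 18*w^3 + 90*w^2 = -18*w^3 + 146*w^2 + 344*w - 40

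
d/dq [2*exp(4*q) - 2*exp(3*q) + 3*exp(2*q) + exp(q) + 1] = (8*exp(3*q) - 6*exp(2*q) + 6*exp(q) + 1)*exp(q)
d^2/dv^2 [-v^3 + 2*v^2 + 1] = 4 - 6*v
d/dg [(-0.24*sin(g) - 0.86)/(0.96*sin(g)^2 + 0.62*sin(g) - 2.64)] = (0.2304*sin(g)^2 + 1.6512*sin(g) + 1.1668)*cos(g)/(0.9216*sin(g)^4 + 1.1904*sin(g)^3 - 4.6844*sin(g)^2 - 3.2736*sin(g) + 6.9696)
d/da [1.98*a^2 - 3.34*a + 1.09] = 3.96*a - 3.34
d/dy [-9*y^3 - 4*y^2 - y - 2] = -27*y^2 - 8*y - 1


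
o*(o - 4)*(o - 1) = o^3 - 5*o^2 + 4*o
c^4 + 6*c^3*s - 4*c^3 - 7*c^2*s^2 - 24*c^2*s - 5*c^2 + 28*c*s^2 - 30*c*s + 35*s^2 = (c - 5)*(c + 1)*(c - s)*(c + 7*s)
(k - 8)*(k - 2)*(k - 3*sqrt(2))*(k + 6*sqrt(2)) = k^4 - 10*k^3 + 3*sqrt(2)*k^3 - 30*sqrt(2)*k^2 - 20*k^2 + 48*sqrt(2)*k + 360*k - 576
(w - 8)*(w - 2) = w^2 - 10*w + 16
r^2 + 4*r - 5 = (r - 1)*(r + 5)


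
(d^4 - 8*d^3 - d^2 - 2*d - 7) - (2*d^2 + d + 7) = d^4 - 8*d^3 - 3*d^2 - 3*d - 14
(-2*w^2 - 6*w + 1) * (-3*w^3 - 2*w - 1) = 6*w^5 + 18*w^4 + w^3 + 14*w^2 + 4*w - 1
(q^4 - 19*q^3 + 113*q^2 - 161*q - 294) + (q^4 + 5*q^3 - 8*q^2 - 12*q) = 2*q^4 - 14*q^3 + 105*q^2 - 173*q - 294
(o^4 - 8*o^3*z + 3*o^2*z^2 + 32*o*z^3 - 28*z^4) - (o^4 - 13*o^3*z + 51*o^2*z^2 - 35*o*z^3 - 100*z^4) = 5*o^3*z - 48*o^2*z^2 + 67*o*z^3 + 72*z^4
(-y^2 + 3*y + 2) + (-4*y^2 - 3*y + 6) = 8 - 5*y^2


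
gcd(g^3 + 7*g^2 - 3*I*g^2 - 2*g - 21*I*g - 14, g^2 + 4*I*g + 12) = g - 2*I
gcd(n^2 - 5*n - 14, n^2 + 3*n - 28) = 1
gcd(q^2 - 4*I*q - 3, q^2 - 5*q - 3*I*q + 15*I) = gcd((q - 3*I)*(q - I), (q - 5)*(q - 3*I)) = q - 3*I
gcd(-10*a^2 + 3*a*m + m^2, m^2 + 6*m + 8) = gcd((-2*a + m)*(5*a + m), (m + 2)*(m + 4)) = 1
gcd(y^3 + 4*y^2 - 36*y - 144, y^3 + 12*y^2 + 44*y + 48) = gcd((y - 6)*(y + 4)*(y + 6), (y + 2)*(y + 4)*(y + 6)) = y^2 + 10*y + 24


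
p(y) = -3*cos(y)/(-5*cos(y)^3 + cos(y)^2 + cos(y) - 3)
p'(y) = -3*(-15*sin(y)*cos(y)^2 + 2*sin(y)*cos(y) + sin(y))*cos(y)/(-5*cos(y)^3 + cos(y)^2 + cos(y) - 3)^2 + 3*sin(y)/(-5*cos(y)^3 + cos(y)^2 + cos(y) - 3) = 3*(15*cos(y) - cos(2*y) + 5*cos(3*y) - 7)*sin(y)/(2*(5*cos(y)^3 - cos(y)^2 - cos(y) + 3)^2)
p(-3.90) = -1.69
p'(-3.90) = -9.17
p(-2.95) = 1.72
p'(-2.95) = 2.61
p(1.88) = -0.30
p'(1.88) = -1.02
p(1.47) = 0.10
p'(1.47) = -1.07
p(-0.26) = 0.52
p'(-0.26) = -0.12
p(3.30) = 1.64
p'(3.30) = 1.98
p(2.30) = -1.15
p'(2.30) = -4.71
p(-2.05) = -0.50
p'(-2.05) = 1.47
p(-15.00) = -2.30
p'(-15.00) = 15.83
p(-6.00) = 0.52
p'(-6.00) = 0.13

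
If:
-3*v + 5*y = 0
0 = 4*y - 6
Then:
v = 5/2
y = 3/2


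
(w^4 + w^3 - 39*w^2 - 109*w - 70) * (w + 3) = w^5 + 4*w^4 - 36*w^3 - 226*w^2 - 397*w - 210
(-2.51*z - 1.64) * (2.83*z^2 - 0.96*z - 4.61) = -7.1033*z^3 - 2.2316*z^2 + 13.1455*z + 7.5604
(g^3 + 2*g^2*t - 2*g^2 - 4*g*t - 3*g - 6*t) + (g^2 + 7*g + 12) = g^3 + 2*g^2*t - g^2 - 4*g*t + 4*g - 6*t + 12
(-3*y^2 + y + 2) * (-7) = 21*y^2 - 7*y - 14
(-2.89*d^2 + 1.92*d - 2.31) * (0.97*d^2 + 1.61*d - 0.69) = -2.8033*d^4 - 2.7905*d^3 + 2.8446*d^2 - 5.0439*d + 1.5939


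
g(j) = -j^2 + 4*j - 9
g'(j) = 4 - 2*j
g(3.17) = -6.37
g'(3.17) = -2.34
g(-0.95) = -13.70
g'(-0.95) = 5.90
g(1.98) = -5.00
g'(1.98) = 0.04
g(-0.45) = -11.00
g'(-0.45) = 4.90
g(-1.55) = -17.60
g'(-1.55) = 7.10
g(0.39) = -7.59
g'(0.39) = 3.22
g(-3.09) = -30.91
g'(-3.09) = 10.18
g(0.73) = -6.61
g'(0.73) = 2.54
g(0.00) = -9.00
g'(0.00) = 4.00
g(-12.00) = -201.00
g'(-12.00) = 28.00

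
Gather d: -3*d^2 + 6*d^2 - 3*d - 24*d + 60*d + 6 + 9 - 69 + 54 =3*d^2 + 33*d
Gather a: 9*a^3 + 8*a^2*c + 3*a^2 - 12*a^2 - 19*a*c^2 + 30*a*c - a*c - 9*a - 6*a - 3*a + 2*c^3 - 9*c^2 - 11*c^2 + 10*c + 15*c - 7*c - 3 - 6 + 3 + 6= 9*a^3 + a^2*(8*c - 9) + a*(-19*c^2 + 29*c - 18) + 2*c^3 - 20*c^2 + 18*c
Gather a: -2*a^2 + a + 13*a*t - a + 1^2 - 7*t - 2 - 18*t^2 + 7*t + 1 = -2*a^2 + 13*a*t - 18*t^2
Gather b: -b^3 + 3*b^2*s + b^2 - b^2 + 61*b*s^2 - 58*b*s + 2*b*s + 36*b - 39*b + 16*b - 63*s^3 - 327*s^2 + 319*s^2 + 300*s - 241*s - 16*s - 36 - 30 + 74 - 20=-b^3 + 3*b^2*s + b*(61*s^2 - 56*s + 13) - 63*s^3 - 8*s^2 + 43*s - 12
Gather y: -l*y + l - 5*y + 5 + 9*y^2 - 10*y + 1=l + 9*y^2 + y*(-l - 15) + 6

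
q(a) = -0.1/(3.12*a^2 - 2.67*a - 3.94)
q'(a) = -0.1*(2.67 - 6.24*a)/(3.12*a^2 - 2.67*a - 3.94)^2 = (0.624*a - 0.267)/(-3.12*a^2 + 2.67*a + 3.94)^2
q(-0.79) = -0.86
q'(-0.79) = -56.00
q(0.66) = 0.02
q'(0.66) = 0.01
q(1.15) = 0.03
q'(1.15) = 0.05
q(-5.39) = -0.00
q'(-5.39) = -0.00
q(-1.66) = -0.01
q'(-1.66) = -0.02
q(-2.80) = -0.00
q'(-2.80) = -0.00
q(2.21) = -0.02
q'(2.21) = 0.04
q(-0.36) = 0.04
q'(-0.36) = -0.07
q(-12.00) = -0.00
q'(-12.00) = -0.00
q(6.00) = -0.00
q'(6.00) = 0.00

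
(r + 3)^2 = r^2 + 6*r + 9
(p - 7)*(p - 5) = p^2 - 12*p + 35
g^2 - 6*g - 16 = (g - 8)*(g + 2)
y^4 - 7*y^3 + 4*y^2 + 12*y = y*(y - 6)*(y - 2)*(y + 1)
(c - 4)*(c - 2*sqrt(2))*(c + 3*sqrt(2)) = c^3 - 4*c^2 + sqrt(2)*c^2 - 12*c - 4*sqrt(2)*c + 48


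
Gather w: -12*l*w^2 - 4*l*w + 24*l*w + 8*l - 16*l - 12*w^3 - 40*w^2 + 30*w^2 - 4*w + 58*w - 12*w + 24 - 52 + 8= -8*l - 12*w^3 + w^2*(-12*l - 10) + w*(20*l + 42) - 20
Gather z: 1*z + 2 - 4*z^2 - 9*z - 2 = -4*z^2 - 8*z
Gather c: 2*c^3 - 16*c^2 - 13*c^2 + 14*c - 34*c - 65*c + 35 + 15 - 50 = 2*c^3 - 29*c^2 - 85*c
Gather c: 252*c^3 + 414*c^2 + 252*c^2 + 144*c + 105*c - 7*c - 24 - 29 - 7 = 252*c^3 + 666*c^2 + 242*c - 60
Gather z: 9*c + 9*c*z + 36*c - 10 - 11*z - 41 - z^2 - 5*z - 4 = 45*c - z^2 + z*(9*c - 16) - 55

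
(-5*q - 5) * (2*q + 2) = -10*q^2 - 20*q - 10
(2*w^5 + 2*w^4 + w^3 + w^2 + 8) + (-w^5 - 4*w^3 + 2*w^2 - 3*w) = w^5 + 2*w^4 - 3*w^3 + 3*w^2 - 3*w + 8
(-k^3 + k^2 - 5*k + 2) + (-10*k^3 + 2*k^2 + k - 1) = -11*k^3 + 3*k^2 - 4*k + 1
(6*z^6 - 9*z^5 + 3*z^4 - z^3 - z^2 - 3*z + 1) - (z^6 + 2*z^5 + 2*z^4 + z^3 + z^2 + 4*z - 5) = 5*z^6 - 11*z^5 + z^4 - 2*z^3 - 2*z^2 - 7*z + 6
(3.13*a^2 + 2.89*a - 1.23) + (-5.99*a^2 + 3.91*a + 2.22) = -2.86*a^2 + 6.8*a + 0.99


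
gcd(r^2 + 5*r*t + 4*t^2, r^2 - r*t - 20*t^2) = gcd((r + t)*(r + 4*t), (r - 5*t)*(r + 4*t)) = r + 4*t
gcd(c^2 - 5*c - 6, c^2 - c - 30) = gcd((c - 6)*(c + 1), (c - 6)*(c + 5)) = c - 6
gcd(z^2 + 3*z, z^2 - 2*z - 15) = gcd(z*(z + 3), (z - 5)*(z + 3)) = z + 3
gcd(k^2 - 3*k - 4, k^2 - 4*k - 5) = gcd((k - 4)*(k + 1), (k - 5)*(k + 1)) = k + 1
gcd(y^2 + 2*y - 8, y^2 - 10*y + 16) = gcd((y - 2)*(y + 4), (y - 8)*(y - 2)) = y - 2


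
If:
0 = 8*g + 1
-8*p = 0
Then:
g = -1/8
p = 0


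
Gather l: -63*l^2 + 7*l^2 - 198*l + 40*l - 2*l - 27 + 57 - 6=-56*l^2 - 160*l + 24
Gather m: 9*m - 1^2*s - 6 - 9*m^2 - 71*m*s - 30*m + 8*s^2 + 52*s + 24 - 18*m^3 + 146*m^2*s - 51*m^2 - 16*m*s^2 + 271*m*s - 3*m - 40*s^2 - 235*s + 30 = -18*m^3 + m^2*(146*s - 60) + m*(-16*s^2 + 200*s - 24) - 32*s^2 - 184*s + 48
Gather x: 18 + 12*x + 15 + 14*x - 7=26*x + 26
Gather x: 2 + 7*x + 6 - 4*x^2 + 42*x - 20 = -4*x^2 + 49*x - 12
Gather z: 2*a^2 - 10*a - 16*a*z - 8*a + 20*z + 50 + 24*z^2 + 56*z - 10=2*a^2 - 18*a + 24*z^2 + z*(76 - 16*a) + 40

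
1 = 1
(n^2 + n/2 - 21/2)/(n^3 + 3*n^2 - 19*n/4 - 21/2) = 2*(n - 3)/(2*n^2 - n - 6)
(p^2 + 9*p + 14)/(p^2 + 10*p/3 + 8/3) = 3*(p + 7)/(3*p + 4)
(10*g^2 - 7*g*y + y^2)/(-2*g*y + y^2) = (-5*g + y)/y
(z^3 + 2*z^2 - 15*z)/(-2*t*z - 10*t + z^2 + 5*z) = z*(z - 3)/(-2*t + z)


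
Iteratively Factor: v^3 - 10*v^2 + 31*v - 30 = (v - 3)*(v^2 - 7*v + 10) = (v - 3)*(v - 2)*(v - 5)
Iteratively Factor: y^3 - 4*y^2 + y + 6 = (y + 1)*(y^2 - 5*y + 6) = (y - 3)*(y + 1)*(y - 2)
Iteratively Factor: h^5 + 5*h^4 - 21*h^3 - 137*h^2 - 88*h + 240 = (h + 3)*(h^4 + 2*h^3 - 27*h^2 - 56*h + 80) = (h + 3)*(h + 4)*(h^3 - 2*h^2 - 19*h + 20) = (h - 5)*(h + 3)*(h + 4)*(h^2 + 3*h - 4) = (h - 5)*(h - 1)*(h + 3)*(h + 4)*(h + 4)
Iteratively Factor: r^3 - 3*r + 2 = (r + 2)*(r^2 - 2*r + 1) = (r - 1)*(r + 2)*(r - 1)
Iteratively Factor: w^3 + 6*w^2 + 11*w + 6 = (w + 2)*(w^2 + 4*w + 3) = (w + 2)*(w + 3)*(w + 1)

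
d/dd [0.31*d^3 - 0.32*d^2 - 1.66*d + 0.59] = 0.93*d^2 - 0.64*d - 1.66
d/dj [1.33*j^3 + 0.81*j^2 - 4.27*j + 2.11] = 3.99*j^2 + 1.62*j - 4.27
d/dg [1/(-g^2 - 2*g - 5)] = 2*(g + 1)/(g^2 + 2*g + 5)^2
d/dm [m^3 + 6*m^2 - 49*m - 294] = 3*m^2 + 12*m - 49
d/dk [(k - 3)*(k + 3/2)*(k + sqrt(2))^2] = 4*k^3 - 9*k^2/2 + 6*sqrt(2)*k^2 - 6*sqrt(2)*k - 5*k - 9*sqrt(2) - 3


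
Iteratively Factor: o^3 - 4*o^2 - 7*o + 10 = (o - 1)*(o^2 - 3*o - 10) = (o - 1)*(o + 2)*(o - 5)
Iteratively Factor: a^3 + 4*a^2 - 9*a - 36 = (a - 3)*(a^2 + 7*a + 12) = (a - 3)*(a + 4)*(a + 3)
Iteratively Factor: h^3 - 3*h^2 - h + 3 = (h - 3)*(h^2 - 1) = (h - 3)*(h + 1)*(h - 1)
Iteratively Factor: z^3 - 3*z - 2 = (z - 2)*(z^2 + 2*z + 1) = (z - 2)*(z + 1)*(z + 1)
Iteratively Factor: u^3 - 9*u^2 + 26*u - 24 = (u - 2)*(u^2 - 7*u + 12) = (u - 3)*(u - 2)*(u - 4)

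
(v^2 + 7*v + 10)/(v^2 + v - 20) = (v + 2)/(v - 4)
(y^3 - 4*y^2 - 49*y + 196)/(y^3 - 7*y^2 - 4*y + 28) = (y^2 + 3*y - 28)/(y^2 - 4)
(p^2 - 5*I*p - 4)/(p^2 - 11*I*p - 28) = (p - I)/(p - 7*I)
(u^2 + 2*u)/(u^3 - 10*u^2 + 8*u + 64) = u/(u^2 - 12*u + 32)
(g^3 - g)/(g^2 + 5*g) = (g^2 - 1)/(g + 5)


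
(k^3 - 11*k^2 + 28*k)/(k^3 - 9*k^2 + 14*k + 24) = k*(k - 7)/(k^2 - 5*k - 6)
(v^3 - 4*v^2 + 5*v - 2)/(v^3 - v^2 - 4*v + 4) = (v - 1)/(v + 2)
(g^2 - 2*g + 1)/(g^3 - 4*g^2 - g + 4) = (g - 1)/(g^2 - 3*g - 4)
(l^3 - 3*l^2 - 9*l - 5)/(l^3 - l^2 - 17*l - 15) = (l + 1)/(l + 3)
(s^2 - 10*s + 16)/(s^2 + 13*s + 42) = (s^2 - 10*s + 16)/(s^2 + 13*s + 42)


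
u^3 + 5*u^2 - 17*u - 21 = (u - 3)*(u + 1)*(u + 7)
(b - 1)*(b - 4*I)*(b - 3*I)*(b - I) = b^4 - b^3 - 8*I*b^3 - 19*b^2 + 8*I*b^2 + 19*b + 12*I*b - 12*I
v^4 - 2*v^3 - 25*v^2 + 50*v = v*(v - 5)*(v - 2)*(v + 5)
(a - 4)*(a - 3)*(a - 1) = a^3 - 8*a^2 + 19*a - 12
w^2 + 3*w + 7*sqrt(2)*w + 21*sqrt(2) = (w + 3)*(w + 7*sqrt(2))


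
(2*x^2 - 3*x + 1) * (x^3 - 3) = 2*x^5 - 3*x^4 + x^3 - 6*x^2 + 9*x - 3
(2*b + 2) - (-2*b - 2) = 4*b + 4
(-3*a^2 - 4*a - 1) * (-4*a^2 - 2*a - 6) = 12*a^4 + 22*a^3 + 30*a^2 + 26*a + 6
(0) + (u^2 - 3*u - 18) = u^2 - 3*u - 18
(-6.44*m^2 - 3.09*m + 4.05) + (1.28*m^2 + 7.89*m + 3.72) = -5.16*m^2 + 4.8*m + 7.77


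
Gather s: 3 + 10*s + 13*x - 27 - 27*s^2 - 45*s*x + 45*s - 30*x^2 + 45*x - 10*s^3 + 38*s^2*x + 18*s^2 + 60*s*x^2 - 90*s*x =-10*s^3 + s^2*(38*x - 9) + s*(60*x^2 - 135*x + 55) - 30*x^2 + 58*x - 24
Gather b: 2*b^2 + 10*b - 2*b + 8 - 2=2*b^2 + 8*b + 6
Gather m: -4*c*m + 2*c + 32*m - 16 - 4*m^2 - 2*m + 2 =2*c - 4*m^2 + m*(30 - 4*c) - 14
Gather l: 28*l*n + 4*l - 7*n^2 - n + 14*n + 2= l*(28*n + 4) - 7*n^2 + 13*n + 2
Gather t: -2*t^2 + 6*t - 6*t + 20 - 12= 8 - 2*t^2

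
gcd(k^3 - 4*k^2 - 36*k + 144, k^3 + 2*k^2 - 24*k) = k^2 + 2*k - 24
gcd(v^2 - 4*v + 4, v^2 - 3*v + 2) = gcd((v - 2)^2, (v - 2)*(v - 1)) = v - 2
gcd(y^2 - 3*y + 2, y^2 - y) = y - 1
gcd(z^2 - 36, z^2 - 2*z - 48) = z + 6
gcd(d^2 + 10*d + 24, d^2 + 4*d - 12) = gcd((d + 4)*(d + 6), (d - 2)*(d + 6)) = d + 6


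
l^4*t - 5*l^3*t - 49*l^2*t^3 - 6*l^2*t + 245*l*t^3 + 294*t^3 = (l - 6)*(l - 7*t)*(l + 7*t)*(l*t + t)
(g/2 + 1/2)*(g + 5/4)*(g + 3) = g^3/2 + 21*g^2/8 + 4*g + 15/8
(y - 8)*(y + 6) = y^2 - 2*y - 48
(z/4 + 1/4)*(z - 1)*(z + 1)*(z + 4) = z^4/4 + 5*z^3/4 + 3*z^2/4 - 5*z/4 - 1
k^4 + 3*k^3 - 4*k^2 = k^2*(k - 1)*(k + 4)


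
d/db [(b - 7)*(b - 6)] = 2*b - 13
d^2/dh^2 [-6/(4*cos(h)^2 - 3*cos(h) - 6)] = 6*(-64*sin(h)^4 + 137*sin(h)^2 - 27*cos(h) + 9*cos(3*h) - 7)/(4*sin(h)^2 + 3*cos(h) + 2)^3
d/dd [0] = 0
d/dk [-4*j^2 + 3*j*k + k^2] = 3*j + 2*k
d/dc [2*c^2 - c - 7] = 4*c - 1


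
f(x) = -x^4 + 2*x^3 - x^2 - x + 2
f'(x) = -4*x^3 + 6*x^2 - 2*x - 1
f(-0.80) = 0.73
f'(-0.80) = 6.49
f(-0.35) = 2.13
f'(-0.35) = 0.61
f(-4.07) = -419.73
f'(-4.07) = 376.21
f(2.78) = -25.27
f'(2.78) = -46.13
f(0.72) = 1.24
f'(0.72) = -0.82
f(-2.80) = -108.41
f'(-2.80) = 139.45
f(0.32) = 1.63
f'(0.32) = -1.16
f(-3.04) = -145.80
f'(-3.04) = 172.91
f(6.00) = -904.00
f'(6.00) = -661.00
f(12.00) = -17434.00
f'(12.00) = -6073.00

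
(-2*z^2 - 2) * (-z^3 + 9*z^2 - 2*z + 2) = 2*z^5 - 18*z^4 + 6*z^3 - 22*z^2 + 4*z - 4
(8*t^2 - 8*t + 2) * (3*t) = 24*t^3 - 24*t^2 + 6*t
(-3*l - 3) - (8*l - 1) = -11*l - 2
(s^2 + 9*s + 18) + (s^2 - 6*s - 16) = 2*s^2 + 3*s + 2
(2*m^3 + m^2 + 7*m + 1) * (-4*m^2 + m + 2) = -8*m^5 - 2*m^4 - 23*m^3 + 5*m^2 + 15*m + 2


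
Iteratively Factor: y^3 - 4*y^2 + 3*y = (y)*(y^2 - 4*y + 3) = y*(y - 1)*(y - 3)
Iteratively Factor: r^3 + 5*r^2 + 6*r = (r)*(r^2 + 5*r + 6) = r*(r + 2)*(r + 3)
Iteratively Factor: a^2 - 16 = (a - 4)*(a + 4)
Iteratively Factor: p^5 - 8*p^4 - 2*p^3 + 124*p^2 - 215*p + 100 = (p - 1)*(p^4 - 7*p^3 - 9*p^2 + 115*p - 100) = (p - 5)*(p - 1)*(p^3 - 2*p^2 - 19*p + 20) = (p - 5)*(p - 1)^2*(p^2 - p - 20) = (p - 5)*(p - 1)^2*(p + 4)*(p - 5)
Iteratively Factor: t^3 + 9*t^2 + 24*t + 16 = (t + 4)*(t^2 + 5*t + 4) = (t + 1)*(t + 4)*(t + 4)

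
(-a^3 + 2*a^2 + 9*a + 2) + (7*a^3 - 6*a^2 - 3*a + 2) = 6*a^3 - 4*a^2 + 6*a + 4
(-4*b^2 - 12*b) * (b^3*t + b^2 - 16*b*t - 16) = -4*b^5*t - 12*b^4*t - 4*b^4 + 64*b^3*t - 12*b^3 + 192*b^2*t + 64*b^2 + 192*b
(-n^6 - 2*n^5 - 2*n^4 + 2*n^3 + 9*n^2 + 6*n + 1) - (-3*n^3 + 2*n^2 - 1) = -n^6 - 2*n^5 - 2*n^4 + 5*n^3 + 7*n^2 + 6*n + 2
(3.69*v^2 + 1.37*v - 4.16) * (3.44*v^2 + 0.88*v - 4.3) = 12.6936*v^4 + 7.96*v^3 - 28.9718*v^2 - 9.5518*v + 17.888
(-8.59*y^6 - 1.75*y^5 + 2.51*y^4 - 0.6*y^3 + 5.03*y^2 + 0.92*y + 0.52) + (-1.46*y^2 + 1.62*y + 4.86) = -8.59*y^6 - 1.75*y^5 + 2.51*y^4 - 0.6*y^3 + 3.57*y^2 + 2.54*y + 5.38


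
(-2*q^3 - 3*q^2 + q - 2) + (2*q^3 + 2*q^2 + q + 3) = -q^2 + 2*q + 1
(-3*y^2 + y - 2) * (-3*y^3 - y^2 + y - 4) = 9*y^5 + 2*y^3 + 15*y^2 - 6*y + 8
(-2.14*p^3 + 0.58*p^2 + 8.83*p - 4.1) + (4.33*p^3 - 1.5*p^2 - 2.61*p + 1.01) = 2.19*p^3 - 0.92*p^2 + 6.22*p - 3.09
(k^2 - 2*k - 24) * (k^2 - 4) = k^4 - 2*k^3 - 28*k^2 + 8*k + 96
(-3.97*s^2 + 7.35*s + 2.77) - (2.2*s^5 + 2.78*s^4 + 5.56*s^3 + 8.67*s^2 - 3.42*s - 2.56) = -2.2*s^5 - 2.78*s^4 - 5.56*s^3 - 12.64*s^2 + 10.77*s + 5.33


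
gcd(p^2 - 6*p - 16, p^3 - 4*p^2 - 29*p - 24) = p - 8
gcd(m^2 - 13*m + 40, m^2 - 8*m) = m - 8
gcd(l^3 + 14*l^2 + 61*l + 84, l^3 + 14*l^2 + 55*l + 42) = l + 7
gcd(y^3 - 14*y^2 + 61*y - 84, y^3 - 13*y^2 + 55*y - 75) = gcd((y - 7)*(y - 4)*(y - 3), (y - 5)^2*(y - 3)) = y - 3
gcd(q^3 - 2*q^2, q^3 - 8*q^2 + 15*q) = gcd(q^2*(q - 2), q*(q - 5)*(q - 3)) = q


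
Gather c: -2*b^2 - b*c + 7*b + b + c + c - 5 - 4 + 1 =-2*b^2 + 8*b + c*(2 - b) - 8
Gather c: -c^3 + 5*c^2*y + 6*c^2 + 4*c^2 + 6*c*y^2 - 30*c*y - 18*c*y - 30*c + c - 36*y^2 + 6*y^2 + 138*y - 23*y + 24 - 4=-c^3 + c^2*(5*y + 10) + c*(6*y^2 - 48*y - 29) - 30*y^2 + 115*y + 20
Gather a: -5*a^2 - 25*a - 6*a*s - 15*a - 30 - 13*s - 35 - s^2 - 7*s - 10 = -5*a^2 + a*(-6*s - 40) - s^2 - 20*s - 75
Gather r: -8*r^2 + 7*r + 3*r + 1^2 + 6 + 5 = -8*r^2 + 10*r + 12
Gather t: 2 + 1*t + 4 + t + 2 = 2*t + 8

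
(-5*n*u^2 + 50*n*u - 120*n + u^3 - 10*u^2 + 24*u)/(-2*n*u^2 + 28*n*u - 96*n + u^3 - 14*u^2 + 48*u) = (-5*n*u + 20*n + u^2 - 4*u)/(-2*n*u + 16*n + u^2 - 8*u)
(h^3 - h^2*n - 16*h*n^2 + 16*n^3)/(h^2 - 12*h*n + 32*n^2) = (h^2 + 3*h*n - 4*n^2)/(h - 8*n)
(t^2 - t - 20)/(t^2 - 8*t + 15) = (t + 4)/(t - 3)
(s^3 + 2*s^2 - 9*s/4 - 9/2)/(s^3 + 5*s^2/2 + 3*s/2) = (s^2 + s/2 - 3)/(s*(s + 1))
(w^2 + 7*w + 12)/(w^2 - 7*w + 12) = (w^2 + 7*w + 12)/(w^2 - 7*w + 12)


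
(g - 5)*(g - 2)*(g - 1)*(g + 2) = g^4 - 6*g^3 + g^2 + 24*g - 20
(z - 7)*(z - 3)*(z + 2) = z^3 - 8*z^2 + z + 42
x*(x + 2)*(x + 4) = x^3 + 6*x^2 + 8*x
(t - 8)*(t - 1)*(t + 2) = t^3 - 7*t^2 - 10*t + 16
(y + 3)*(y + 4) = y^2 + 7*y + 12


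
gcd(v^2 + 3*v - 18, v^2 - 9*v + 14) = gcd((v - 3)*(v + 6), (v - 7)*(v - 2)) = 1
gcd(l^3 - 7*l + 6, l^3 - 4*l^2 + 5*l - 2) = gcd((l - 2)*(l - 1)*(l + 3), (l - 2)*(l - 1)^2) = l^2 - 3*l + 2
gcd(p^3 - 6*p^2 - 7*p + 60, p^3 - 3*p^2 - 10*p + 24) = p^2 - p - 12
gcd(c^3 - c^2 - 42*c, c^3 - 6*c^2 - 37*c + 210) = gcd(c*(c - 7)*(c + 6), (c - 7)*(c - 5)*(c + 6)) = c^2 - c - 42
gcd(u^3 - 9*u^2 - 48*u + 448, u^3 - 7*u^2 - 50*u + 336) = u^2 - u - 56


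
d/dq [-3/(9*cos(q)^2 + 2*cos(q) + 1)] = -6*(9*cos(q) + 1)*sin(q)/(9*cos(q)^2 + 2*cos(q) + 1)^2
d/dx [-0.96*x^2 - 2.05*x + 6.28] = -1.92*x - 2.05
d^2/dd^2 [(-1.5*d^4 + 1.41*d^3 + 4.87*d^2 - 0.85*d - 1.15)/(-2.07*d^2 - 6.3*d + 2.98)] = (12.8547*d^6 + 117.369*d^5 + 301.6926*d^4 - 445.593582*d^3 + 167.994558*d^2 + 46.3145760000001*d + 50.895484)/(8.869743*d^6 + 80.98461*d^5 + 208.167894*d^4 + 16.87392*d^3 - 299.681316*d^2 + 167.83956*d - 26.463592)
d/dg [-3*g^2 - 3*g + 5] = -6*g - 3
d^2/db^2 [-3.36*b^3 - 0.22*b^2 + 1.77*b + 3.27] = -20.16*b - 0.44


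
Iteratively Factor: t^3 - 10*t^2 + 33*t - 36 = (t - 3)*(t^2 - 7*t + 12) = (t - 4)*(t - 3)*(t - 3)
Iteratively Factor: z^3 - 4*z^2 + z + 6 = (z - 2)*(z^2 - 2*z - 3) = (z - 2)*(z + 1)*(z - 3)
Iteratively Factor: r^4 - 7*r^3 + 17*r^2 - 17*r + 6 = (r - 1)*(r^3 - 6*r^2 + 11*r - 6) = (r - 1)^2*(r^2 - 5*r + 6) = (r - 3)*(r - 1)^2*(r - 2)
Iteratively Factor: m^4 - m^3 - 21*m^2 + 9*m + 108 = (m - 4)*(m^3 + 3*m^2 - 9*m - 27) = (m - 4)*(m + 3)*(m^2 - 9) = (m - 4)*(m - 3)*(m + 3)*(m + 3)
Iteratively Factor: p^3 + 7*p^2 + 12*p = (p + 4)*(p^2 + 3*p) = (p + 3)*(p + 4)*(p)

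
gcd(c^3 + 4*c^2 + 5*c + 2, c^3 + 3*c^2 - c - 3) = c + 1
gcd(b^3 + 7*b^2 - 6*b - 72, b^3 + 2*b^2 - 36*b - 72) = b + 6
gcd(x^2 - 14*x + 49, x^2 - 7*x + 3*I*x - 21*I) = x - 7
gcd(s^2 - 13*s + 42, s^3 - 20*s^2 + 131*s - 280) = s - 7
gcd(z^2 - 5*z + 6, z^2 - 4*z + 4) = z - 2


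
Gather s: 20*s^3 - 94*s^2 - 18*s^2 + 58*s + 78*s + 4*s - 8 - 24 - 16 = 20*s^3 - 112*s^2 + 140*s - 48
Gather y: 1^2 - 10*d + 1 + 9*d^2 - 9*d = 9*d^2 - 19*d + 2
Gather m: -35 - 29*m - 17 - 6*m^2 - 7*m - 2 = -6*m^2 - 36*m - 54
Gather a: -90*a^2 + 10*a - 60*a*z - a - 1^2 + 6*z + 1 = -90*a^2 + a*(9 - 60*z) + 6*z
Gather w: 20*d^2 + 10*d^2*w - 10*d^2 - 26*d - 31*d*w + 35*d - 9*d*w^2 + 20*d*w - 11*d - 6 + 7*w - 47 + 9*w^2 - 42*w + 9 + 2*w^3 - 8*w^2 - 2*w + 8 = 10*d^2 - 2*d + 2*w^3 + w^2*(1 - 9*d) + w*(10*d^2 - 11*d - 37) - 36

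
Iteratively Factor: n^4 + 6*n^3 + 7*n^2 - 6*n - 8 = (n + 1)*(n^3 + 5*n^2 + 2*n - 8) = (n + 1)*(n + 4)*(n^2 + n - 2) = (n - 1)*(n + 1)*(n + 4)*(n + 2)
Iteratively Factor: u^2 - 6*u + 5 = (u - 5)*(u - 1)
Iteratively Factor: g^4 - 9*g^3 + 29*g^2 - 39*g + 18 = (g - 3)*(g^3 - 6*g^2 + 11*g - 6) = (g - 3)*(g - 1)*(g^2 - 5*g + 6) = (g - 3)^2*(g - 1)*(g - 2)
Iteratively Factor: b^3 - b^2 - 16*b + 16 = (b - 4)*(b^2 + 3*b - 4) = (b - 4)*(b - 1)*(b + 4)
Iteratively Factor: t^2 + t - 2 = (t + 2)*(t - 1)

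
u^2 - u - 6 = (u - 3)*(u + 2)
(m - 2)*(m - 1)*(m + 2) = m^3 - m^2 - 4*m + 4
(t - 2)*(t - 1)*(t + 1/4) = t^3 - 11*t^2/4 + 5*t/4 + 1/2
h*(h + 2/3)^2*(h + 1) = h^4 + 7*h^3/3 + 16*h^2/9 + 4*h/9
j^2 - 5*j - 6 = (j - 6)*(j + 1)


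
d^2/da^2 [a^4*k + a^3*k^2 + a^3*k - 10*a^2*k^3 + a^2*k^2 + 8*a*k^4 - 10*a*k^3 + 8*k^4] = 2*k*(6*a^2 + 3*a*k + 3*a - 10*k^2 + k)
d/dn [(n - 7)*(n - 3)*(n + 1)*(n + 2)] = 4*n^3 - 21*n^2 - 14*n + 43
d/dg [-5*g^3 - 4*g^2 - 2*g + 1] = -15*g^2 - 8*g - 2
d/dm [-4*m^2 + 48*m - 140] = 48 - 8*m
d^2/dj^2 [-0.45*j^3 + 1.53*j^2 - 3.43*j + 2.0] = 3.06 - 2.7*j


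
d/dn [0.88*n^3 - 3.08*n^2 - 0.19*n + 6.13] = 2.64*n^2 - 6.16*n - 0.19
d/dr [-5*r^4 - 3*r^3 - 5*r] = -20*r^3 - 9*r^2 - 5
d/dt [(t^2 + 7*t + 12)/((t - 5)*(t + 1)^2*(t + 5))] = (-2*t^4 - 21*t^3 - 55*t^2 + 101*t + 425)/(t^7 + 3*t^6 - 47*t^5 - 149*t^4 + 475*t^3 + 1825*t^2 + 1875*t + 625)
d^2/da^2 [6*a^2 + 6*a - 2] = 12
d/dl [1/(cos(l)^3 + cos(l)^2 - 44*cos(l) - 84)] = (3*cos(l)^2 + 2*cos(l) - 44)*sin(l)/(cos(l)^3 + cos(l)^2 - 44*cos(l) - 84)^2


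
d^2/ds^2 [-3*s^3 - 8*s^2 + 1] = -18*s - 16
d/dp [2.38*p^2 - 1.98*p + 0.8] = 4.76*p - 1.98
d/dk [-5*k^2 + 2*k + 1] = 2 - 10*k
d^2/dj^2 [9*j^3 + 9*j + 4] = 54*j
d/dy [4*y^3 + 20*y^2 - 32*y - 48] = 12*y^2 + 40*y - 32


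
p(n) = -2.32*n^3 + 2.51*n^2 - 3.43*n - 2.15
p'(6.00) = -223.87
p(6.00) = -433.49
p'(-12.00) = -1065.91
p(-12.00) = 4409.41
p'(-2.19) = -47.80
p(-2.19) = 41.77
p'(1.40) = -10.04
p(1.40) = -8.40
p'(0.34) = -2.53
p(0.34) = -3.12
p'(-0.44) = -6.99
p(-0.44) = 0.04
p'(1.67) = -14.46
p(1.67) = -11.68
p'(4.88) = -144.68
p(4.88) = -228.73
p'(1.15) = -6.86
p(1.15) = -6.30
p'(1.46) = -10.94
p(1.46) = -9.03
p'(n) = -6.96*n^2 + 5.02*n - 3.43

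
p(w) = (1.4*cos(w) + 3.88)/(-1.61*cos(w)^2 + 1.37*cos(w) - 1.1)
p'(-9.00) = -0.50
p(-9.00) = -0.71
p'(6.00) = 1.25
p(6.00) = -4.12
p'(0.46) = -2.01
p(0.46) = -4.41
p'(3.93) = -1.26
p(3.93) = -1.01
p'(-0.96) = 1.21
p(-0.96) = -5.55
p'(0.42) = -1.85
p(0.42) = -4.33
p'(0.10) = -0.44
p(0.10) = -3.96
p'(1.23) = 3.39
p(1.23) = -5.29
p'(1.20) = 2.85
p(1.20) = -5.38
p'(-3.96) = 1.35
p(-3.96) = -1.05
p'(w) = (-3.22*sin(w)*cos(w) + 1.37*sin(w))*(1.4*cos(w) + 3.88)/(-1.61*cos(w)^2 + 1.37*cos(w) - 1.1)^2 - 1.4*sin(w)/(-1.61*cos(w)^2 + 1.37*cos(w) - 1.1) = (-2.254*cos(w)^2 - 12.4936*cos(w) + 6.8556)*sin(w)/(2.5921*cos(w)^4 - 4.4114*cos(w)^3 + 5.4189*cos(w)^2 - 3.014*cos(w) + 1.21)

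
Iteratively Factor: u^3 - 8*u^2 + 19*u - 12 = (u - 1)*(u^2 - 7*u + 12) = (u - 3)*(u - 1)*(u - 4)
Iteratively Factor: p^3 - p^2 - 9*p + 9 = (p - 1)*(p^2 - 9) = (p - 3)*(p - 1)*(p + 3)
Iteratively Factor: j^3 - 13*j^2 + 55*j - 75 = (j - 3)*(j^2 - 10*j + 25) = (j - 5)*(j - 3)*(j - 5)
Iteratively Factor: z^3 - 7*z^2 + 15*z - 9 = (z - 3)*(z^2 - 4*z + 3) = (z - 3)*(z - 1)*(z - 3)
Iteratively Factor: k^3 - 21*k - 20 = (k + 1)*(k^2 - k - 20) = (k + 1)*(k + 4)*(k - 5)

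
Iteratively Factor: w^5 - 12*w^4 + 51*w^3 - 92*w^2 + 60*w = (w - 3)*(w^4 - 9*w^3 + 24*w^2 - 20*w) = (w - 3)*(w - 2)*(w^3 - 7*w^2 + 10*w) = (w - 3)*(w - 2)^2*(w^2 - 5*w) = (w - 5)*(w - 3)*(w - 2)^2*(w)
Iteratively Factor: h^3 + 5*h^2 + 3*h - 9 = (h + 3)*(h^2 + 2*h - 3) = (h - 1)*(h + 3)*(h + 3)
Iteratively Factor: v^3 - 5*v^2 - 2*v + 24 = (v + 2)*(v^2 - 7*v + 12) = (v - 3)*(v + 2)*(v - 4)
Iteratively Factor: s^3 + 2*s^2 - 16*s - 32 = (s + 4)*(s^2 - 2*s - 8) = (s + 2)*(s + 4)*(s - 4)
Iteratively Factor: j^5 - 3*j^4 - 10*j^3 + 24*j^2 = (j - 4)*(j^4 + j^3 - 6*j^2) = (j - 4)*(j + 3)*(j^3 - 2*j^2) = (j - 4)*(j - 2)*(j + 3)*(j^2) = j*(j - 4)*(j - 2)*(j + 3)*(j)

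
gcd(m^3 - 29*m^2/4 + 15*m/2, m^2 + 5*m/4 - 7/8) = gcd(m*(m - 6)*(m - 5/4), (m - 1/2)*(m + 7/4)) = 1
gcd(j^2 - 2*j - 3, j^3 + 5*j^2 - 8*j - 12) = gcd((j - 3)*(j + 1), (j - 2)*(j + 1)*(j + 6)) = j + 1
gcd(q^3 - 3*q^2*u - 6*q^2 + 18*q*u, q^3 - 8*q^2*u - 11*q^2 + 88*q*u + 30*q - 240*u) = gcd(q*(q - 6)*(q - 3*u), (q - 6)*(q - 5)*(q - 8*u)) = q - 6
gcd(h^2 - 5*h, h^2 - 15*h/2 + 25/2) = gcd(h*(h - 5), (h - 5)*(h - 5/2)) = h - 5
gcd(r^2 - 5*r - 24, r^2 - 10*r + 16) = r - 8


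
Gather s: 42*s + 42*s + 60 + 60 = 84*s + 120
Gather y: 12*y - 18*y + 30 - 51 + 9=-6*y - 12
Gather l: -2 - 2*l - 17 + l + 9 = -l - 10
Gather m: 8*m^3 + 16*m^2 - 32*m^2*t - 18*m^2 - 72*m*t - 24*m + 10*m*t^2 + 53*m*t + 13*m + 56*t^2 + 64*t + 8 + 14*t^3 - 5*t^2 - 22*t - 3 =8*m^3 + m^2*(-32*t - 2) + m*(10*t^2 - 19*t - 11) + 14*t^3 + 51*t^2 + 42*t + 5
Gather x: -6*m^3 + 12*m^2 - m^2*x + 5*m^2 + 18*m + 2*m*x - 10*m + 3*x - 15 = -6*m^3 + 17*m^2 + 8*m + x*(-m^2 + 2*m + 3) - 15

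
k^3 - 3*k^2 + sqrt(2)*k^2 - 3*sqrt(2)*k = k*(k - 3)*(k + sqrt(2))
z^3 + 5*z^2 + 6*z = z*(z + 2)*(z + 3)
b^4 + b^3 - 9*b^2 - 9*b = b*(b - 3)*(b + 1)*(b + 3)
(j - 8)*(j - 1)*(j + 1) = j^3 - 8*j^2 - j + 8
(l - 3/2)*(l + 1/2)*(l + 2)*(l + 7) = l^4 + 8*l^3 + 17*l^2/4 - 83*l/4 - 21/2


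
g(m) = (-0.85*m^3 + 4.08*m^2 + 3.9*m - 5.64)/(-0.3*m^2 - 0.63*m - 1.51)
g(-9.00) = -45.15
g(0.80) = 0.16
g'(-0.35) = -2.10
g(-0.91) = 4.36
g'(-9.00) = 3.01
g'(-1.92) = 12.96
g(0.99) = -0.57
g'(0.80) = -4.07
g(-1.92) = -5.64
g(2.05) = -3.00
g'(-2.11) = 12.87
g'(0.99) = -3.61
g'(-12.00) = 2.88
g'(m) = (0.6*m + 0.63)*(-0.85*m^3 + 4.08*m^2 + 3.9*m - 5.64)/(-0.3*m^2 - 0.63*m - 1.51)^2 + (-2.55*m^2 + 8.16*m + 3.9)/(-0.3*m^2 - 0.63*m - 1.51) = (0.255*m^4 + 1.071*m^3 + 2.4501*m^2 - 15.7056*m - 9.4422)/(0.09*m^4 + 0.378*m^3 + 1.3029*m^2 + 1.9026*m + 2.2801)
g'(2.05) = -1.07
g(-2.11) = -8.10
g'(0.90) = -3.84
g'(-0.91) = 4.45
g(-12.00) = -53.94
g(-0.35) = 4.88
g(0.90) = -0.24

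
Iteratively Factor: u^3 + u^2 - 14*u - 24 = (u + 2)*(u^2 - u - 12) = (u + 2)*(u + 3)*(u - 4)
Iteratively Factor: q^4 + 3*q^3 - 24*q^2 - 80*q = (q)*(q^3 + 3*q^2 - 24*q - 80) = q*(q + 4)*(q^2 - q - 20) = q*(q + 4)^2*(q - 5)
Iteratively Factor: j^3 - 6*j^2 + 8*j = (j - 4)*(j^2 - 2*j) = j*(j - 4)*(j - 2)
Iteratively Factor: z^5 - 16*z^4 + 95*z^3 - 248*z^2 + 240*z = (z)*(z^4 - 16*z^3 + 95*z^2 - 248*z + 240) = z*(z - 3)*(z^3 - 13*z^2 + 56*z - 80) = z*(z - 4)*(z - 3)*(z^2 - 9*z + 20) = z*(z - 5)*(z - 4)*(z - 3)*(z - 4)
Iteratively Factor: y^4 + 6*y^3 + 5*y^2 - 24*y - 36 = (y + 3)*(y^3 + 3*y^2 - 4*y - 12) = (y + 2)*(y + 3)*(y^2 + y - 6) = (y - 2)*(y + 2)*(y + 3)*(y + 3)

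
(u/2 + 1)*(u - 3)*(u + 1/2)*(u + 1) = u^4/2 + u^3/4 - 7*u^2/2 - 19*u/4 - 3/2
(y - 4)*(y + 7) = y^2 + 3*y - 28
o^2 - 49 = (o - 7)*(o + 7)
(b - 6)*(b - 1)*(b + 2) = b^3 - 5*b^2 - 8*b + 12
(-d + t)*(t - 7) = -d*t + 7*d + t^2 - 7*t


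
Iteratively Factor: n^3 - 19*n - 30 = (n + 2)*(n^2 - 2*n - 15) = (n + 2)*(n + 3)*(n - 5)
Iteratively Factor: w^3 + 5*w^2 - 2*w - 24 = (w - 2)*(w^2 + 7*w + 12) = (w - 2)*(w + 4)*(w + 3)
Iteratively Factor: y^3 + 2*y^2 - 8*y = (y - 2)*(y^2 + 4*y) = (y - 2)*(y + 4)*(y)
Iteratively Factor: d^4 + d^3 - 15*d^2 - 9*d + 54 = (d + 3)*(d^3 - 2*d^2 - 9*d + 18) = (d - 3)*(d + 3)*(d^2 + d - 6) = (d - 3)*(d - 2)*(d + 3)*(d + 3)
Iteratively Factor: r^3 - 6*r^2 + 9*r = (r)*(r^2 - 6*r + 9) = r*(r - 3)*(r - 3)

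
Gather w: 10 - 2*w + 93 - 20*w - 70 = 33 - 22*w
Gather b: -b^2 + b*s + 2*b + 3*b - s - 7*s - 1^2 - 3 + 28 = -b^2 + b*(s + 5) - 8*s + 24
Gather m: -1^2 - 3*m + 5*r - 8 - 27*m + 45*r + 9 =-30*m + 50*r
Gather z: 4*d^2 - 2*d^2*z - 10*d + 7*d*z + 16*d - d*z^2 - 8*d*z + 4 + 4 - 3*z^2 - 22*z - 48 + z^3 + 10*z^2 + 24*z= 4*d^2 + 6*d + z^3 + z^2*(7 - d) + z*(-2*d^2 - d + 2) - 40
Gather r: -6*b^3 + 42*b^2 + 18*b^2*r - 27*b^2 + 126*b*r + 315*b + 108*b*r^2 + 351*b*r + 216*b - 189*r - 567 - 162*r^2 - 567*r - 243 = -6*b^3 + 15*b^2 + 531*b + r^2*(108*b - 162) + r*(18*b^2 + 477*b - 756) - 810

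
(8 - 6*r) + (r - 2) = 6 - 5*r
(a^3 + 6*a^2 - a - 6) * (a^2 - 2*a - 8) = a^5 + 4*a^4 - 21*a^3 - 52*a^2 + 20*a + 48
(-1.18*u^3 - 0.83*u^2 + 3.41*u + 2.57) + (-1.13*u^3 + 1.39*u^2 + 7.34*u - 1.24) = -2.31*u^3 + 0.56*u^2 + 10.75*u + 1.33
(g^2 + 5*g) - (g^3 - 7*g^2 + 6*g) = -g^3 + 8*g^2 - g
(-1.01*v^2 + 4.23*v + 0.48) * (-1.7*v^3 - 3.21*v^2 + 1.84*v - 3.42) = 1.717*v^5 - 3.9489*v^4 - 16.2527*v^3 + 9.6966*v^2 - 13.5834*v - 1.6416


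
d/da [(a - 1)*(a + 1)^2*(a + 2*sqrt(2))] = (a + 1)*((a - 1)*(a + 1) + 2*(a - 1)*(a + 2*sqrt(2)) + (a + 1)*(a + 2*sqrt(2)))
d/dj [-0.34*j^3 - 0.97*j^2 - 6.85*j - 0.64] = -1.02*j^2 - 1.94*j - 6.85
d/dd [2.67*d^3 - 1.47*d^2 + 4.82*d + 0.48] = 8.01*d^2 - 2.94*d + 4.82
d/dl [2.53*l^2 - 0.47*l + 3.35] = 5.06*l - 0.47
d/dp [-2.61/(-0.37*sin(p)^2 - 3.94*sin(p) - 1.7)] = -(1.9314*sin(p) + 10.2834)*cos(p)/(0.37*sin(p)^2 + 3.94*sin(p) + 1.7)^2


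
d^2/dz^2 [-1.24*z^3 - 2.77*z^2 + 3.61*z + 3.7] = -7.44*z - 5.54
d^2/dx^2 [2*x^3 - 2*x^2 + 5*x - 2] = 12*x - 4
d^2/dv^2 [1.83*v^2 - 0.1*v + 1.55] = 3.66000000000000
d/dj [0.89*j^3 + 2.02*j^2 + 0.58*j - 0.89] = 2.67*j^2 + 4.04*j + 0.58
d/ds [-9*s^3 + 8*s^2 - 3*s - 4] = -27*s^2 + 16*s - 3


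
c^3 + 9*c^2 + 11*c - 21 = (c - 1)*(c + 3)*(c + 7)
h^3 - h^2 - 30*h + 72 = (h - 4)*(h - 3)*(h + 6)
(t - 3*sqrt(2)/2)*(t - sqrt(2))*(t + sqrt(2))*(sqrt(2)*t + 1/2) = sqrt(2)*t^4 - 5*t^3/2 - 11*sqrt(2)*t^2/4 + 5*t + 3*sqrt(2)/2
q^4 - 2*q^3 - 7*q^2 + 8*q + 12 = (q - 3)*(q - 2)*(q + 1)*(q + 2)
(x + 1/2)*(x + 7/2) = x^2 + 4*x + 7/4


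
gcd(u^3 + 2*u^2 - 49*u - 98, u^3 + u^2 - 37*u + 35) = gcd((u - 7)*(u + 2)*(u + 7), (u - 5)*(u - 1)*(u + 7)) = u + 7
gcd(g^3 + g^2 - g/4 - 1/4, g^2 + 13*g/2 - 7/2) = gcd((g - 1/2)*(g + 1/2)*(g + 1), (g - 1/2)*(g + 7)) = g - 1/2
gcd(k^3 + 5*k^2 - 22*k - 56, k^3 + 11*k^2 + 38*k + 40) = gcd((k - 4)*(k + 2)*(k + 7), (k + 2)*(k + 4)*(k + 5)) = k + 2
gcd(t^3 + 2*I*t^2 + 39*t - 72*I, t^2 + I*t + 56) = t + 8*I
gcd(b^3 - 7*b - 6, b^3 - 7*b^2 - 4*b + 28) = b + 2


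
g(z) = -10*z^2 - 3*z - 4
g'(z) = -20*z - 3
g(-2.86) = -77.22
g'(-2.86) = 54.20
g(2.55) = -76.68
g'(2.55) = -54.00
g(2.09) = -53.95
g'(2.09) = -44.80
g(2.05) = -52.18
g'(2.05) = -44.00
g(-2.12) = -42.58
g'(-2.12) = 39.40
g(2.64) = -81.62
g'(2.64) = -55.80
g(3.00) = -103.00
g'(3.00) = -63.00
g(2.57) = -77.76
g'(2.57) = -54.40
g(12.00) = -1480.00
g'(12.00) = -243.00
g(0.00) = -4.00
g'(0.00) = -3.00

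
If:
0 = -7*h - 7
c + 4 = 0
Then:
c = -4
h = -1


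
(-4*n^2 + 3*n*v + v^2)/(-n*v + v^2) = (4*n + v)/v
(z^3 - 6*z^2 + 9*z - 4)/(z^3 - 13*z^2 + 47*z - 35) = (z^2 - 5*z + 4)/(z^2 - 12*z + 35)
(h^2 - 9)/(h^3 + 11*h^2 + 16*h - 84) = (h^2 - 9)/(h^3 + 11*h^2 + 16*h - 84)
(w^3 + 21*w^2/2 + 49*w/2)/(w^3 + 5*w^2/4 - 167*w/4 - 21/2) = 2*w*(2*w + 7)/(4*w^2 - 23*w - 6)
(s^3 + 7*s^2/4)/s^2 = s + 7/4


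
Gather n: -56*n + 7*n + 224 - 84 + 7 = 147 - 49*n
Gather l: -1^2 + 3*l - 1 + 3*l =6*l - 2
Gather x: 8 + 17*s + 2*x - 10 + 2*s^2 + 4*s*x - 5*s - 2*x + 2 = 2*s^2 + 4*s*x + 12*s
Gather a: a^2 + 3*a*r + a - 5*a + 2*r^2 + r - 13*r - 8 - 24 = a^2 + a*(3*r - 4) + 2*r^2 - 12*r - 32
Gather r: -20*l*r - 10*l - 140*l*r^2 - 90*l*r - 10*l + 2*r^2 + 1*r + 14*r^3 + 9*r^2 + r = -20*l + 14*r^3 + r^2*(11 - 140*l) + r*(2 - 110*l)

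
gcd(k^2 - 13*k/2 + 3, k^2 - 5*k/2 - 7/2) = 1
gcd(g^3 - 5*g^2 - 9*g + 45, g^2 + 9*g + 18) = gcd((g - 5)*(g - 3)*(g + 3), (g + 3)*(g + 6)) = g + 3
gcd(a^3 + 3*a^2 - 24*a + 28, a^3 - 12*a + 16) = a^2 - 4*a + 4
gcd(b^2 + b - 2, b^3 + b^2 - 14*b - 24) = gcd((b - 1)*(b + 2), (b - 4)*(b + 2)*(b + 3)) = b + 2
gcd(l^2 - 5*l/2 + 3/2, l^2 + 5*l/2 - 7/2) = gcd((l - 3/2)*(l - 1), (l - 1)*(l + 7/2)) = l - 1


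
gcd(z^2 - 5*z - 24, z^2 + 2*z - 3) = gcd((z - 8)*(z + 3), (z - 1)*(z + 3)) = z + 3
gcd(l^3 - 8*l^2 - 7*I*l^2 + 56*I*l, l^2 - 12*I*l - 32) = 1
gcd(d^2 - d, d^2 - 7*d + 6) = d - 1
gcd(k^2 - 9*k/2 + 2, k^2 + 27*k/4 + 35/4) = 1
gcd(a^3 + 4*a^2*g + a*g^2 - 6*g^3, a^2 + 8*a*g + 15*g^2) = a + 3*g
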